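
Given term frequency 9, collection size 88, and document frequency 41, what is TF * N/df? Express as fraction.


TF * (N/df)
= 9 * (88/41)
= 9 * 88/41
= 792/41

792/41


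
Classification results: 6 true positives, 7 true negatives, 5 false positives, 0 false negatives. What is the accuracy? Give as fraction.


Accuracy = (TP + TN) / (TP + TN + FP + FN)
TP + TN = 6 + 7 = 13
Total = 6 + 7 + 5 + 0 = 18
Accuracy = 13 / 18 = 13/18

13/18


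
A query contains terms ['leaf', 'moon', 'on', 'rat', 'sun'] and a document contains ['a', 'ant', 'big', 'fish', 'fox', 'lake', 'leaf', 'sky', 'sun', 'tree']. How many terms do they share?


Query terms: ['leaf', 'moon', 'on', 'rat', 'sun']
Document terms: ['a', 'ant', 'big', 'fish', 'fox', 'lake', 'leaf', 'sky', 'sun', 'tree']
Common terms: ['leaf', 'sun']
Overlap count = 2

2


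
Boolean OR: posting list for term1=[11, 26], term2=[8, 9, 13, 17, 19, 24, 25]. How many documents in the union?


Boolean OR: find union of posting lists
term1 docs: [11, 26]
term2 docs: [8, 9, 13, 17, 19, 24, 25]
Union: [8, 9, 11, 13, 17, 19, 24, 25, 26]
|union| = 9

9


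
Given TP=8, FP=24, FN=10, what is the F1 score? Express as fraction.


F1 = 2 * P * R / (P + R)
P = TP/(TP+FP) = 8/32 = 1/4
R = TP/(TP+FN) = 8/18 = 4/9
2 * P * R = 2 * 1/4 * 4/9 = 2/9
P + R = 1/4 + 4/9 = 25/36
F1 = 2/9 / 25/36 = 8/25

8/25


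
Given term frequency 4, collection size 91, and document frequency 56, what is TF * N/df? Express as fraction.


TF * (N/df)
= 4 * (91/56)
= 4 * 13/8
= 13/2

13/2


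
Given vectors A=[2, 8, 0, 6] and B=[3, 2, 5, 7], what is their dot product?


Dot product = sum of element-wise products
A[0]*B[0] = 2*3 = 6
A[1]*B[1] = 8*2 = 16
A[2]*B[2] = 0*5 = 0
A[3]*B[3] = 6*7 = 42
Sum = 6 + 16 + 0 + 42 = 64

64


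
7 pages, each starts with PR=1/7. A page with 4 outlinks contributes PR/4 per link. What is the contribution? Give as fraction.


Initial PR = 1/7 = 1/7
Outlinks = 4
Contribution per link = PR / outlinks
= 1/7 / 4
= 1/28

1/28


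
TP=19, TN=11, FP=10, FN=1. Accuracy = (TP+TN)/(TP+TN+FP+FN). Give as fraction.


Accuracy = (TP + TN) / (TP + TN + FP + FN)
TP + TN = 19 + 11 = 30
Total = 19 + 11 + 10 + 1 = 41
Accuracy = 30 / 41 = 30/41

30/41


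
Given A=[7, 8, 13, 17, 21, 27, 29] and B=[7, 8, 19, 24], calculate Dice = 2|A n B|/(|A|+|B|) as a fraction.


A intersect B = [7, 8]
|A intersect B| = 2
|A| = 7, |B| = 4
Dice = 2*2 / (7+4)
= 4 / 11 = 4/11

4/11


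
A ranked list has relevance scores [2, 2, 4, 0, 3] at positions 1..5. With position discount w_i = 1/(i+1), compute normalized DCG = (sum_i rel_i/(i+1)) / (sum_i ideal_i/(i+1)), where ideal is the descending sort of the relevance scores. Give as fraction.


Position discount weights w_i = 1/(i+1) for i=1..5:
Weights = [1/2, 1/3, 1/4, 1/5, 1/6]
Actual relevance: [2, 2, 4, 0, 3]
DCG = 2/2 + 2/3 + 4/4 + 0/5 + 3/6 = 19/6
Ideal relevance (sorted desc): [4, 3, 2, 2, 0]
Ideal DCG = 4/2 + 3/3 + 2/4 + 2/5 + 0/6 = 39/10
nDCG = DCG / ideal_DCG = 19/6 / 39/10 = 95/117

95/117


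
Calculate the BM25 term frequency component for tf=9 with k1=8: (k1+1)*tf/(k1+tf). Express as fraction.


BM25 TF component = (k1+1)*tf / (k1+tf)
k1 = 8, tf = 9
Numerator = (8+1)*9 = 81
Denominator = 8 + 9 = 17
= 81/17 = 81/17

81/17


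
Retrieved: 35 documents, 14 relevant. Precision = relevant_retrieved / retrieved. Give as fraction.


Precision = relevant_retrieved / total_retrieved
= 14 / 35
= 14 / (14 + 21)
= 2/5

2/5


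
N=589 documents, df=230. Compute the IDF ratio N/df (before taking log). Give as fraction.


IDF ratio = N / df
= 589 / 230
= 589/230

589/230


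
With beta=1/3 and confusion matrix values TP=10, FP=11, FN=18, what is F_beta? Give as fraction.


P = TP/(TP+FP) = 10/21 = 10/21
R = TP/(TP+FN) = 10/28 = 5/14
beta^2 = 1/3^2 = 1/9
(1 + beta^2) = 10/9
Numerator = (1+beta^2)*P*R = 250/1323
Denominator = beta^2*P + R = 10/189 + 5/14 = 155/378
F_beta = 100/217

100/217


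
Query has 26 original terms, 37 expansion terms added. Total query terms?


Original terms: 26
Expansion terms: 37
Total = 26 + 37 = 63

63


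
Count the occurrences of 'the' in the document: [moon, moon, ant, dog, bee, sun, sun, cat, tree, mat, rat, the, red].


Document has 13 words
Scanning for 'the':
Found at positions: [11]
Count = 1

1


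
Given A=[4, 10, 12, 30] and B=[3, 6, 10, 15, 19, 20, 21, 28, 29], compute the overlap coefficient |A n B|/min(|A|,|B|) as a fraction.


A intersect B = [10]
|A intersect B| = 1
min(|A|, |B|) = min(4, 9) = 4
Overlap = 1 / 4 = 1/4

1/4


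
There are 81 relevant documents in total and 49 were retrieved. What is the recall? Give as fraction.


Recall = retrieved_relevant / total_relevant
= 49 / 81
= 49 / (49 + 32)
= 49/81

49/81


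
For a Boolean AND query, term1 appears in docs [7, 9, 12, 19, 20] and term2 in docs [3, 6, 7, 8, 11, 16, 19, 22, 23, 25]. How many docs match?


Boolean AND: find intersection of posting lists
term1 docs: [7, 9, 12, 19, 20]
term2 docs: [3, 6, 7, 8, 11, 16, 19, 22, 23, 25]
Intersection: [7, 19]
|intersection| = 2

2


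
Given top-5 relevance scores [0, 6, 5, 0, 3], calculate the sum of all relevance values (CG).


Cumulative Gain = sum of relevance scores
Position 1: rel=0, running sum=0
Position 2: rel=6, running sum=6
Position 3: rel=5, running sum=11
Position 4: rel=0, running sum=11
Position 5: rel=3, running sum=14
CG = 14

14


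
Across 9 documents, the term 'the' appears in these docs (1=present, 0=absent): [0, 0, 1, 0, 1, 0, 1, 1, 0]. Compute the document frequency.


Checking each document for 'the':
Doc 1: absent
Doc 2: absent
Doc 3: present
Doc 4: absent
Doc 5: present
Doc 6: absent
Doc 7: present
Doc 8: present
Doc 9: absent
df = sum of presences = 0 + 0 + 1 + 0 + 1 + 0 + 1 + 1 + 0 = 4

4


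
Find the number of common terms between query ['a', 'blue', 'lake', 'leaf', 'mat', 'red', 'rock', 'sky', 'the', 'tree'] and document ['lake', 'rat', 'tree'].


Query terms: ['a', 'blue', 'lake', 'leaf', 'mat', 'red', 'rock', 'sky', 'the', 'tree']
Document terms: ['lake', 'rat', 'tree']
Common terms: ['lake', 'tree']
Overlap count = 2

2


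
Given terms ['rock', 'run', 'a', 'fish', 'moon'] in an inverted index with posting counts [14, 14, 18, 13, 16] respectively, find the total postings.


Summing posting list sizes:
'rock': 14 postings
'run': 14 postings
'a': 18 postings
'fish': 13 postings
'moon': 16 postings
Total = 14 + 14 + 18 + 13 + 16 = 75

75


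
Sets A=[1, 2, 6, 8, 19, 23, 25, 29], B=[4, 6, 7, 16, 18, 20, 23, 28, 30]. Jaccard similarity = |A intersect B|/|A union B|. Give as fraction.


A intersect B = [6, 23]
|A intersect B| = 2
A union B = [1, 2, 4, 6, 7, 8, 16, 18, 19, 20, 23, 25, 28, 29, 30]
|A union B| = 15
Jaccard = 2/15 = 2/15

2/15


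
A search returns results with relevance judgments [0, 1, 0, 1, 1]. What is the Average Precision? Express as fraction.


Computing P@k for each relevant position:
Position 1: not relevant
Position 2: relevant, P@2 = 1/2 = 1/2
Position 3: not relevant
Position 4: relevant, P@4 = 2/4 = 1/2
Position 5: relevant, P@5 = 3/5 = 3/5
Sum of P@k = 1/2 + 1/2 + 3/5 = 8/5
AP = 8/5 / 3 = 8/15

8/15


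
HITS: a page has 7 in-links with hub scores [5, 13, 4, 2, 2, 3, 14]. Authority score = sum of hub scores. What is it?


Authority = sum of hub scores of in-linkers
In-link 1: hub score = 5
In-link 2: hub score = 13
In-link 3: hub score = 4
In-link 4: hub score = 2
In-link 5: hub score = 2
In-link 6: hub score = 3
In-link 7: hub score = 14
Authority = 5 + 13 + 4 + 2 + 2 + 3 + 14 = 43

43


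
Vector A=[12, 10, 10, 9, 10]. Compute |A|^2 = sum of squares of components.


|A|^2 = sum of squared components
A[0]^2 = 12^2 = 144
A[1]^2 = 10^2 = 100
A[2]^2 = 10^2 = 100
A[3]^2 = 9^2 = 81
A[4]^2 = 10^2 = 100
Sum = 144 + 100 + 100 + 81 + 100 = 525

525


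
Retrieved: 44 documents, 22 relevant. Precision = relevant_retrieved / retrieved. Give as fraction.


Precision = relevant_retrieved / total_retrieved
= 22 / 44
= 22 / (22 + 22)
= 1/2

1/2


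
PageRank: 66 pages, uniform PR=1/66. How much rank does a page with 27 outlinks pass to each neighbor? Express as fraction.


Initial PR = 1/66 = 1/66
Outlinks = 27
Contribution per link = PR / outlinks
= 1/66 / 27
= 1/1782

1/1782


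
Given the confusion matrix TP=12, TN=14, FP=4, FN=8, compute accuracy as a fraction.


Accuracy = (TP + TN) / (TP + TN + FP + FN)
TP + TN = 12 + 14 = 26
Total = 12 + 14 + 4 + 8 = 38
Accuracy = 26 / 38 = 13/19

13/19


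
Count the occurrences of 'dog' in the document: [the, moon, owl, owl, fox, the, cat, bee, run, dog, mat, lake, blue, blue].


Document has 14 words
Scanning for 'dog':
Found at positions: [9]
Count = 1

1


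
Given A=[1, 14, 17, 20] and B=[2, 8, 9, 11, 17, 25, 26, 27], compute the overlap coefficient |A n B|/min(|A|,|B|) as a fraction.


A intersect B = [17]
|A intersect B| = 1
min(|A|, |B|) = min(4, 8) = 4
Overlap = 1 / 4 = 1/4

1/4


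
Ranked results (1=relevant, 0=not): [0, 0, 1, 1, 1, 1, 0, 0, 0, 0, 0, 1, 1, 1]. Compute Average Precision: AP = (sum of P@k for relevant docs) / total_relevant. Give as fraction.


Computing P@k for each relevant position:
Position 1: not relevant
Position 2: not relevant
Position 3: relevant, P@3 = 1/3 = 1/3
Position 4: relevant, P@4 = 2/4 = 1/2
Position 5: relevant, P@5 = 3/5 = 3/5
Position 6: relevant, P@6 = 4/6 = 2/3
Position 7: not relevant
Position 8: not relevant
Position 9: not relevant
Position 10: not relevant
Position 11: not relevant
Position 12: relevant, P@12 = 5/12 = 5/12
Position 13: relevant, P@13 = 6/13 = 6/13
Position 14: relevant, P@14 = 7/14 = 1/2
Sum of P@k = 1/3 + 1/2 + 3/5 + 2/3 + 5/12 + 6/13 + 1/2 = 2713/780
AP = 2713/780 / 7 = 2713/5460

2713/5460


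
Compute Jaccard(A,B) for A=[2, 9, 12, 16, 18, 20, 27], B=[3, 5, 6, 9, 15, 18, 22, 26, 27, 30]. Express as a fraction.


A intersect B = [9, 18, 27]
|A intersect B| = 3
A union B = [2, 3, 5, 6, 9, 12, 15, 16, 18, 20, 22, 26, 27, 30]
|A union B| = 14
Jaccard = 3/14 = 3/14

3/14


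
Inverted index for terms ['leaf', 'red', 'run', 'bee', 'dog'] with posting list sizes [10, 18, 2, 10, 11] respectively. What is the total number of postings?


Summing posting list sizes:
'leaf': 10 postings
'red': 18 postings
'run': 2 postings
'bee': 10 postings
'dog': 11 postings
Total = 10 + 18 + 2 + 10 + 11 = 51

51


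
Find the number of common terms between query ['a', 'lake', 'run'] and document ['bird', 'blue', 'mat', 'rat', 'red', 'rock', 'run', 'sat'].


Query terms: ['a', 'lake', 'run']
Document terms: ['bird', 'blue', 'mat', 'rat', 'red', 'rock', 'run', 'sat']
Common terms: ['run']
Overlap count = 1

1


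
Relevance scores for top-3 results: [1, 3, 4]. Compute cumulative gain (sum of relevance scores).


Cumulative Gain = sum of relevance scores
Position 1: rel=1, running sum=1
Position 2: rel=3, running sum=4
Position 3: rel=4, running sum=8
CG = 8

8


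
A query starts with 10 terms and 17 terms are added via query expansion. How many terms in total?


Original terms: 10
Expansion terms: 17
Total = 10 + 17 = 27

27


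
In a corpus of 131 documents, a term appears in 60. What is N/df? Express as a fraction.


IDF ratio = N / df
= 131 / 60
= 131/60

131/60


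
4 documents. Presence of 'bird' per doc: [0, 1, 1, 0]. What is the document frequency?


Checking each document for 'bird':
Doc 1: absent
Doc 2: present
Doc 3: present
Doc 4: absent
df = sum of presences = 0 + 1 + 1 + 0 = 2

2


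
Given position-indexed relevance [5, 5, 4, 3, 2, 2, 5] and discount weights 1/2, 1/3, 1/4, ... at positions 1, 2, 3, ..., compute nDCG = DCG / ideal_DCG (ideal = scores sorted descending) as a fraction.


Position discount weights w_i = 1/(i+1) for i=1..7:
Weights = [1/2, 1/3, 1/4, 1/5, 1/6, 1/7, 1/8]
Actual relevance: [5, 5, 4, 3, 2, 2, 5]
DCG = 5/2 + 5/3 + 4/4 + 3/5 + 2/6 + 2/7 + 5/8 = 1963/280
Ideal relevance (sorted desc): [5, 5, 5, 4, 3, 2, 2]
Ideal DCG = 5/2 + 5/3 + 5/4 + 4/5 + 3/6 + 2/7 + 2/8 = 1523/210
nDCG = DCG / ideal_DCG = 1963/280 / 1523/210 = 5889/6092

5889/6092


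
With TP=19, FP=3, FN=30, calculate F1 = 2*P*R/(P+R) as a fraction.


F1 = 2 * P * R / (P + R)
P = TP/(TP+FP) = 19/22 = 19/22
R = TP/(TP+FN) = 19/49 = 19/49
2 * P * R = 2 * 19/22 * 19/49 = 361/539
P + R = 19/22 + 19/49 = 1349/1078
F1 = 361/539 / 1349/1078 = 38/71

38/71


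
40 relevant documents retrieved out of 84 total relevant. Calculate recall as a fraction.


Recall = retrieved_relevant / total_relevant
= 40 / 84
= 40 / (40 + 44)
= 10/21

10/21


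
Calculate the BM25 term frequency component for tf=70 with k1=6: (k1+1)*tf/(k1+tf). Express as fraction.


BM25 TF component = (k1+1)*tf / (k1+tf)
k1 = 6, tf = 70
Numerator = (6+1)*70 = 490
Denominator = 6 + 70 = 76
= 490/76 = 245/38

245/38


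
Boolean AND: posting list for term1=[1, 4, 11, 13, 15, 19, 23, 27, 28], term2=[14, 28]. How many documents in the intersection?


Boolean AND: find intersection of posting lists
term1 docs: [1, 4, 11, 13, 15, 19, 23, 27, 28]
term2 docs: [14, 28]
Intersection: [28]
|intersection| = 1

1


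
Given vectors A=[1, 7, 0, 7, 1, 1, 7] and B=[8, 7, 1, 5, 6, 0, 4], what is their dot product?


Dot product = sum of element-wise products
A[0]*B[0] = 1*8 = 8
A[1]*B[1] = 7*7 = 49
A[2]*B[2] = 0*1 = 0
A[3]*B[3] = 7*5 = 35
A[4]*B[4] = 1*6 = 6
A[5]*B[5] = 1*0 = 0
A[6]*B[6] = 7*4 = 28
Sum = 8 + 49 + 0 + 35 + 6 + 0 + 28 = 126

126


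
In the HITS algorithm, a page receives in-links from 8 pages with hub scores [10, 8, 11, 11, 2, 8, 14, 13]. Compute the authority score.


Authority = sum of hub scores of in-linkers
In-link 1: hub score = 10
In-link 2: hub score = 8
In-link 3: hub score = 11
In-link 4: hub score = 11
In-link 5: hub score = 2
In-link 6: hub score = 8
In-link 7: hub score = 14
In-link 8: hub score = 13
Authority = 10 + 8 + 11 + 11 + 2 + 8 + 14 + 13 = 77

77


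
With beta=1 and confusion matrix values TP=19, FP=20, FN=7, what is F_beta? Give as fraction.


P = TP/(TP+FP) = 19/39 = 19/39
R = TP/(TP+FN) = 19/26 = 19/26
beta^2 = 1^2 = 1
(1 + beta^2) = 2
Numerator = (1+beta^2)*P*R = 361/507
Denominator = beta^2*P + R = 19/39 + 19/26 = 95/78
F_beta = 38/65

38/65


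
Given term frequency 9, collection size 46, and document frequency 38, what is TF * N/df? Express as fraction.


TF * (N/df)
= 9 * (46/38)
= 9 * 23/19
= 207/19

207/19


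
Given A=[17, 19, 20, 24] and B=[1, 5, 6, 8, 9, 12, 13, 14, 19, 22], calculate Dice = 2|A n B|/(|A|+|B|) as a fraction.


A intersect B = [19]
|A intersect B| = 1
|A| = 4, |B| = 10
Dice = 2*1 / (4+10)
= 2 / 14 = 1/7

1/7


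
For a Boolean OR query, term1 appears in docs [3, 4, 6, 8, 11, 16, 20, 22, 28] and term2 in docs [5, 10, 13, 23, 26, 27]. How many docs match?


Boolean OR: find union of posting lists
term1 docs: [3, 4, 6, 8, 11, 16, 20, 22, 28]
term2 docs: [5, 10, 13, 23, 26, 27]
Union: [3, 4, 5, 6, 8, 10, 11, 13, 16, 20, 22, 23, 26, 27, 28]
|union| = 15

15


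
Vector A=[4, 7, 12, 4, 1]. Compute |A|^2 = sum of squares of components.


|A|^2 = sum of squared components
A[0]^2 = 4^2 = 16
A[1]^2 = 7^2 = 49
A[2]^2 = 12^2 = 144
A[3]^2 = 4^2 = 16
A[4]^2 = 1^2 = 1
Sum = 16 + 49 + 144 + 16 + 1 = 226

226


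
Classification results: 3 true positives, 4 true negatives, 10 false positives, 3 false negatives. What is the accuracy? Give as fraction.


Accuracy = (TP + TN) / (TP + TN + FP + FN)
TP + TN = 3 + 4 = 7
Total = 3 + 4 + 10 + 3 = 20
Accuracy = 7 / 20 = 7/20

7/20


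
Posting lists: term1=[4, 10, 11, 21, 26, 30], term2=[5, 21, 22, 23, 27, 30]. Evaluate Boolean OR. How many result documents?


Boolean OR: find union of posting lists
term1 docs: [4, 10, 11, 21, 26, 30]
term2 docs: [5, 21, 22, 23, 27, 30]
Union: [4, 5, 10, 11, 21, 22, 23, 26, 27, 30]
|union| = 10

10


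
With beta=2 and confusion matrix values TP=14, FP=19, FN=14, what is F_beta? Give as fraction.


P = TP/(TP+FP) = 14/33 = 14/33
R = TP/(TP+FN) = 14/28 = 1/2
beta^2 = 2^2 = 4
(1 + beta^2) = 5
Numerator = (1+beta^2)*P*R = 35/33
Denominator = beta^2*P + R = 56/33 + 1/2 = 145/66
F_beta = 14/29

14/29


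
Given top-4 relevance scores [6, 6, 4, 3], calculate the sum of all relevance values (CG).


Cumulative Gain = sum of relevance scores
Position 1: rel=6, running sum=6
Position 2: rel=6, running sum=12
Position 3: rel=4, running sum=16
Position 4: rel=3, running sum=19
CG = 19

19


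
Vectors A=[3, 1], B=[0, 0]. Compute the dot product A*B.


Dot product = sum of element-wise products
A[0]*B[0] = 3*0 = 0
A[1]*B[1] = 1*0 = 0
Sum = 0 + 0 = 0

0


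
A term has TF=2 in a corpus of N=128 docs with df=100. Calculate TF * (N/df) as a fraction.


TF * (N/df)
= 2 * (128/100)
= 2 * 32/25
= 64/25

64/25


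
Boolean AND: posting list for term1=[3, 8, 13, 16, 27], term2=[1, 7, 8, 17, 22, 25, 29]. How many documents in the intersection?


Boolean AND: find intersection of posting lists
term1 docs: [3, 8, 13, 16, 27]
term2 docs: [1, 7, 8, 17, 22, 25, 29]
Intersection: [8]
|intersection| = 1

1


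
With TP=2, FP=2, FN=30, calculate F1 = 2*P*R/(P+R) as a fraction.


F1 = 2 * P * R / (P + R)
P = TP/(TP+FP) = 2/4 = 1/2
R = TP/(TP+FN) = 2/32 = 1/16
2 * P * R = 2 * 1/2 * 1/16 = 1/16
P + R = 1/2 + 1/16 = 9/16
F1 = 1/16 / 9/16 = 1/9

1/9


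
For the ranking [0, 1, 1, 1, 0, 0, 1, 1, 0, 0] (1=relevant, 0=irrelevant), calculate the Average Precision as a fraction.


Computing P@k for each relevant position:
Position 1: not relevant
Position 2: relevant, P@2 = 1/2 = 1/2
Position 3: relevant, P@3 = 2/3 = 2/3
Position 4: relevant, P@4 = 3/4 = 3/4
Position 5: not relevant
Position 6: not relevant
Position 7: relevant, P@7 = 4/7 = 4/7
Position 8: relevant, P@8 = 5/8 = 5/8
Position 9: not relevant
Position 10: not relevant
Sum of P@k = 1/2 + 2/3 + 3/4 + 4/7 + 5/8 = 523/168
AP = 523/168 / 5 = 523/840

523/840


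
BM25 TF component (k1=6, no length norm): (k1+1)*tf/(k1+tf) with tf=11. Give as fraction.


BM25 TF component = (k1+1)*tf / (k1+tf)
k1 = 6, tf = 11
Numerator = (6+1)*11 = 77
Denominator = 6 + 11 = 17
= 77/17 = 77/17

77/17


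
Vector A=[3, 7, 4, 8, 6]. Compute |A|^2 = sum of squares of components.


|A|^2 = sum of squared components
A[0]^2 = 3^2 = 9
A[1]^2 = 7^2 = 49
A[2]^2 = 4^2 = 16
A[3]^2 = 8^2 = 64
A[4]^2 = 6^2 = 36
Sum = 9 + 49 + 16 + 64 + 36 = 174

174


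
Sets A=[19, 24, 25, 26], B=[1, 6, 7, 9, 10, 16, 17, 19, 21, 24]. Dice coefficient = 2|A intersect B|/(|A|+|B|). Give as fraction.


A intersect B = [19, 24]
|A intersect B| = 2
|A| = 4, |B| = 10
Dice = 2*2 / (4+10)
= 4 / 14 = 2/7

2/7


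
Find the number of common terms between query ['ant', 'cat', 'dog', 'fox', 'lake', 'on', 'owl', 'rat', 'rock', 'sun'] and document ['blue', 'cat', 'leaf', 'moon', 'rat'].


Query terms: ['ant', 'cat', 'dog', 'fox', 'lake', 'on', 'owl', 'rat', 'rock', 'sun']
Document terms: ['blue', 'cat', 'leaf', 'moon', 'rat']
Common terms: ['cat', 'rat']
Overlap count = 2

2


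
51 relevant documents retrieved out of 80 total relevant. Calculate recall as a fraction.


Recall = retrieved_relevant / total_relevant
= 51 / 80
= 51 / (51 + 29)
= 51/80

51/80


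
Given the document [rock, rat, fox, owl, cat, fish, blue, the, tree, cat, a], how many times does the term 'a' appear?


Document has 11 words
Scanning for 'a':
Found at positions: [10]
Count = 1

1


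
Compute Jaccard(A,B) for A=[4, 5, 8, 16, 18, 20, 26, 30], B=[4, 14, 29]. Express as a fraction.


A intersect B = [4]
|A intersect B| = 1
A union B = [4, 5, 8, 14, 16, 18, 20, 26, 29, 30]
|A union B| = 10
Jaccard = 1/10 = 1/10

1/10


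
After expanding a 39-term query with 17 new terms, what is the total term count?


Original terms: 39
Expansion terms: 17
Total = 39 + 17 = 56

56


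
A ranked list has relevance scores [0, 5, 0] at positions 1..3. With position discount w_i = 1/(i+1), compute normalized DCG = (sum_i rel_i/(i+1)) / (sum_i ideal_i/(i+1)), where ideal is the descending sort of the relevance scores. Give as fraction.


Position discount weights w_i = 1/(i+1) for i=1..3:
Weights = [1/2, 1/3, 1/4]
Actual relevance: [0, 5, 0]
DCG = 0/2 + 5/3 + 0/4 = 5/3
Ideal relevance (sorted desc): [5, 0, 0]
Ideal DCG = 5/2 + 0/3 + 0/4 = 5/2
nDCG = DCG / ideal_DCG = 5/3 / 5/2 = 2/3

2/3


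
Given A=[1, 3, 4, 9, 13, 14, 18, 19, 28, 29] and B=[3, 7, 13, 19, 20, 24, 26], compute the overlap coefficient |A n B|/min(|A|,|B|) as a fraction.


A intersect B = [3, 13, 19]
|A intersect B| = 3
min(|A|, |B|) = min(10, 7) = 7
Overlap = 3 / 7 = 3/7

3/7


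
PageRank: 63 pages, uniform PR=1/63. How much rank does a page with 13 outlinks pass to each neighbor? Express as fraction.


Initial PR = 1/63 = 1/63
Outlinks = 13
Contribution per link = PR / outlinks
= 1/63 / 13
= 1/819

1/819


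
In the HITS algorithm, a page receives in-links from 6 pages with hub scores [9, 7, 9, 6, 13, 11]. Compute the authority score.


Authority = sum of hub scores of in-linkers
In-link 1: hub score = 9
In-link 2: hub score = 7
In-link 3: hub score = 9
In-link 4: hub score = 6
In-link 5: hub score = 13
In-link 6: hub score = 11
Authority = 9 + 7 + 9 + 6 + 13 + 11 = 55

55


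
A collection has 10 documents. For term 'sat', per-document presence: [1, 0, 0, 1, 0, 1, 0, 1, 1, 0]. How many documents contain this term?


Checking each document for 'sat':
Doc 1: present
Doc 2: absent
Doc 3: absent
Doc 4: present
Doc 5: absent
Doc 6: present
Doc 7: absent
Doc 8: present
Doc 9: present
Doc 10: absent
df = sum of presences = 1 + 0 + 0 + 1 + 0 + 1 + 0 + 1 + 1 + 0 = 5

5


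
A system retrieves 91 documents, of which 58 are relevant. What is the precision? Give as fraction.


Precision = relevant_retrieved / total_retrieved
= 58 / 91
= 58 / (58 + 33)
= 58/91

58/91


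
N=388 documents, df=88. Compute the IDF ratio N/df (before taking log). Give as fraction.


IDF ratio = N / df
= 388 / 88
= 97/22

97/22


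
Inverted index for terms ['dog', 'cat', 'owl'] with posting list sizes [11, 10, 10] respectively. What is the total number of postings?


Summing posting list sizes:
'dog': 11 postings
'cat': 10 postings
'owl': 10 postings
Total = 11 + 10 + 10 = 31

31


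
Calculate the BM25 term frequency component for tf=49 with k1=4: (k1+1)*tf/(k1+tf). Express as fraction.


BM25 TF component = (k1+1)*tf / (k1+tf)
k1 = 4, tf = 49
Numerator = (4+1)*49 = 245
Denominator = 4 + 49 = 53
= 245/53 = 245/53

245/53


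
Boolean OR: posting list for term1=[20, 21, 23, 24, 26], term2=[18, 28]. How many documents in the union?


Boolean OR: find union of posting lists
term1 docs: [20, 21, 23, 24, 26]
term2 docs: [18, 28]
Union: [18, 20, 21, 23, 24, 26, 28]
|union| = 7

7


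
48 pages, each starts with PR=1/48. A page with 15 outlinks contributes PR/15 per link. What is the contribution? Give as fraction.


Initial PR = 1/48 = 1/48
Outlinks = 15
Contribution per link = PR / outlinks
= 1/48 / 15
= 1/720

1/720


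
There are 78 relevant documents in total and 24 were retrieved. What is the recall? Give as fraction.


Recall = retrieved_relevant / total_relevant
= 24 / 78
= 24 / (24 + 54)
= 4/13

4/13


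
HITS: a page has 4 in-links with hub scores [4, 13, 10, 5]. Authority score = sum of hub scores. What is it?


Authority = sum of hub scores of in-linkers
In-link 1: hub score = 4
In-link 2: hub score = 13
In-link 3: hub score = 10
In-link 4: hub score = 5
Authority = 4 + 13 + 10 + 5 = 32

32


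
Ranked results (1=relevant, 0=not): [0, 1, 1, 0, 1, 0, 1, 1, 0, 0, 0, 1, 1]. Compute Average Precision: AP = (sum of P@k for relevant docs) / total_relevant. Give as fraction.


Computing P@k for each relevant position:
Position 1: not relevant
Position 2: relevant, P@2 = 1/2 = 1/2
Position 3: relevant, P@3 = 2/3 = 2/3
Position 4: not relevant
Position 5: relevant, P@5 = 3/5 = 3/5
Position 6: not relevant
Position 7: relevant, P@7 = 4/7 = 4/7
Position 8: relevant, P@8 = 5/8 = 5/8
Position 9: not relevant
Position 10: not relevant
Position 11: not relevant
Position 12: relevant, P@12 = 6/12 = 1/2
Position 13: relevant, P@13 = 7/13 = 7/13
Sum of P@k = 1/2 + 2/3 + 3/5 + 4/7 + 5/8 + 1/2 + 7/13 = 43697/10920
AP = 43697/10920 / 7 = 43697/76440

43697/76440


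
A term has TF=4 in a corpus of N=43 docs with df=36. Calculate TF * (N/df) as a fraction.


TF * (N/df)
= 4 * (43/36)
= 4 * 43/36
= 43/9

43/9


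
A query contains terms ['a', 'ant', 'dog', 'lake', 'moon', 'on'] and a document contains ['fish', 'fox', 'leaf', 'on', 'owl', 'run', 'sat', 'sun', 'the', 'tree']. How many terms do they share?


Query terms: ['a', 'ant', 'dog', 'lake', 'moon', 'on']
Document terms: ['fish', 'fox', 'leaf', 'on', 'owl', 'run', 'sat', 'sun', 'the', 'tree']
Common terms: ['on']
Overlap count = 1

1


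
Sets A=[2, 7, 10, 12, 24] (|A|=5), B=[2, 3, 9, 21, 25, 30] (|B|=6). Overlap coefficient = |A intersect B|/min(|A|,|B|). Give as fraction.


A intersect B = [2]
|A intersect B| = 1
min(|A|, |B|) = min(5, 6) = 5
Overlap = 1 / 5 = 1/5

1/5


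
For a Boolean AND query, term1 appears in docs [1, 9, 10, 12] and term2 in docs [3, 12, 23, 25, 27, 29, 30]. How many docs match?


Boolean AND: find intersection of posting lists
term1 docs: [1, 9, 10, 12]
term2 docs: [3, 12, 23, 25, 27, 29, 30]
Intersection: [12]
|intersection| = 1

1


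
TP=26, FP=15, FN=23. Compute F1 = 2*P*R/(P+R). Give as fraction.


F1 = 2 * P * R / (P + R)
P = TP/(TP+FP) = 26/41 = 26/41
R = TP/(TP+FN) = 26/49 = 26/49
2 * P * R = 2 * 26/41 * 26/49 = 1352/2009
P + R = 26/41 + 26/49 = 2340/2009
F1 = 1352/2009 / 2340/2009 = 26/45

26/45


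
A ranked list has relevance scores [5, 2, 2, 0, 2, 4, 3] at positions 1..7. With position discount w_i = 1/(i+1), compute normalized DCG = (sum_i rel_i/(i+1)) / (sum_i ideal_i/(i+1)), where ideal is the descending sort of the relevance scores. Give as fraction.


Position discount weights w_i = 1/(i+1) for i=1..7:
Weights = [1/2, 1/3, 1/4, 1/5, 1/6, 1/7, 1/8]
Actual relevance: [5, 2, 2, 0, 2, 4, 3]
DCG = 5/2 + 2/3 + 2/4 + 0/5 + 2/6 + 4/7 + 3/8 = 277/56
Ideal relevance (sorted desc): [5, 4, 3, 2, 2, 2, 0]
Ideal DCG = 5/2 + 4/3 + 3/4 + 2/5 + 2/6 + 2/7 + 0/8 = 2353/420
nDCG = DCG / ideal_DCG = 277/56 / 2353/420 = 4155/4706

4155/4706


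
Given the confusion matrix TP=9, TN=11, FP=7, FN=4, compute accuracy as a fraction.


Accuracy = (TP + TN) / (TP + TN + FP + FN)
TP + TN = 9 + 11 = 20
Total = 9 + 11 + 7 + 4 = 31
Accuracy = 20 / 31 = 20/31

20/31


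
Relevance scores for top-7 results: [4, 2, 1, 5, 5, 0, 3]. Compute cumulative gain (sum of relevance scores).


Cumulative Gain = sum of relevance scores
Position 1: rel=4, running sum=4
Position 2: rel=2, running sum=6
Position 3: rel=1, running sum=7
Position 4: rel=5, running sum=12
Position 5: rel=5, running sum=17
Position 6: rel=0, running sum=17
Position 7: rel=3, running sum=20
CG = 20

20


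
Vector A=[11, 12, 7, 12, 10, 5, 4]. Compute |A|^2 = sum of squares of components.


|A|^2 = sum of squared components
A[0]^2 = 11^2 = 121
A[1]^2 = 12^2 = 144
A[2]^2 = 7^2 = 49
A[3]^2 = 12^2 = 144
A[4]^2 = 10^2 = 100
A[5]^2 = 5^2 = 25
A[6]^2 = 4^2 = 16
Sum = 121 + 144 + 49 + 144 + 100 + 25 + 16 = 599

599


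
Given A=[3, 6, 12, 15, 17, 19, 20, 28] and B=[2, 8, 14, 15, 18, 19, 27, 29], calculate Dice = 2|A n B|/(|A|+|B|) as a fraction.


A intersect B = [15, 19]
|A intersect B| = 2
|A| = 8, |B| = 8
Dice = 2*2 / (8+8)
= 4 / 16 = 1/4

1/4


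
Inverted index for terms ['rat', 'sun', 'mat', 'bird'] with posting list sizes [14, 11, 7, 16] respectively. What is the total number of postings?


Summing posting list sizes:
'rat': 14 postings
'sun': 11 postings
'mat': 7 postings
'bird': 16 postings
Total = 14 + 11 + 7 + 16 = 48

48


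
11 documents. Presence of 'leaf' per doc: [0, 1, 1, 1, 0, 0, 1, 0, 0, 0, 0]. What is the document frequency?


Checking each document for 'leaf':
Doc 1: absent
Doc 2: present
Doc 3: present
Doc 4: present
Doc 5: absent
Doc 6: absent
Doc 7: present
Doc 8: absent
Doc 9: absent
Doc 10: absent
Doc 11: absent
df = sum of presences = 0 + 1 + 1 + 1 + 0 + 0 + 1 + 0 + 0 + 0 + 0 = 4

4


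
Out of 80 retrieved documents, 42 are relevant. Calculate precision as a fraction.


Precision = relevant_retrieved / total_retrieved
= 42 / 80
= 42 / (42 + 38)
= 21/40

21/40


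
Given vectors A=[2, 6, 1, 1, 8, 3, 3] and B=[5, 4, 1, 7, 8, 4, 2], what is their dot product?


Dot product = sum of element-wise products
A[0]*B[0] = 2*5 = 10
A[1]*B[1] = 6*4 = 24
A[2]*B[2] = 1*1 = 1
A[3]*B[3] = 1*7 = 7
A[4]*B[4] = 8*8 = 64
A[5]*B[5] = 3*4 = 12
A[6]*B[6] = 3*2 = 6
Sum = 10 + 24 + 1 + 7 + 64 + 12 + 6 = 124

124


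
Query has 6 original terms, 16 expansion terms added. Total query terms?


Original terms: 6
Expansion terms: 16
Total = 6 + 16 = 22

22


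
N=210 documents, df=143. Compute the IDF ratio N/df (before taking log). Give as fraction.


IDF ratio = N / df
= 210 / 143
= 210/143

210/143


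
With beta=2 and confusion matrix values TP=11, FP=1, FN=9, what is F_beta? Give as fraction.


P = TP/(TP+FP) = 11/12 = 11/12
R = TP/(TP+FN) = 11/20 = 11/20
beta^2 = 2^2 = 4
(1 + beta^2) = 5
Numerator = (1+beta^2)*P*R = 121/48
Denominator = beta^2*P + R = 11/3 + 11/20 = 253/60
F_beta = 55/92

55/92


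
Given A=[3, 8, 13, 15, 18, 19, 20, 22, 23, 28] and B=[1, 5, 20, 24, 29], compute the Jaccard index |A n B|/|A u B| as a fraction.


A intersect B = [20]
|A intersect B| = 1
A union B = [1, 3, 5, 8, 13, 15, 18, 19, 20, 22, 23, 24, 28, 29]
|A union B| = 14
Jaccard = 1/14 = 1/14

1/14


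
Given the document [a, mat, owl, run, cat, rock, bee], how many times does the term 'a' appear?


Document has 7 words
Scanning for 'a':
Found at positions: [0]
Count = 1

1


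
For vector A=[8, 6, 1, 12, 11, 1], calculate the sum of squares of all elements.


|A|^2 = sum of squared components
A[0]^2 = 8^2 = 64
A[1]^2 = 6^2 = 36
A[2]^2 = 1^2 = 1
A[3]^2 = 12^2 = 144
A[4]^2 = 11^2 = 121
A[5]^2 = 1^2 = 1
Sum = 64 + 36 + 1 + 144 + 121 + 1 = 367

367


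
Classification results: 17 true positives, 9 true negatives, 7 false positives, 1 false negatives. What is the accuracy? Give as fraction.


Accuracy = (TP + TN) / (TP + TN + FP + FN)
TP + TN = 17 + 9 = 26
Total = 17 + 9 + 7 + 1 = 34
Accuracy = 26 / 34 = 13/17

13/17


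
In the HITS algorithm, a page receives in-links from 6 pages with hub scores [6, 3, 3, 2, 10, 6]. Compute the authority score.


Authority = sum of hub scores of in-linkers
In-link 1: hub score = 6
In-link 2: hub score = 3
In-link 3: hub score = 3
In-link 4: hub score = 2
In-link 5: hub score = 10
In-link 6: hub score = 6
Authority = 6 + 3 + 3 + 2 + 10 + 6 = 30

30


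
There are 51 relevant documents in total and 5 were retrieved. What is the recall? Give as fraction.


Recall = retrieved_relevant / total_relevant
= 5 / 51
= 5 / (5 + 46)
= 5/51

5/51


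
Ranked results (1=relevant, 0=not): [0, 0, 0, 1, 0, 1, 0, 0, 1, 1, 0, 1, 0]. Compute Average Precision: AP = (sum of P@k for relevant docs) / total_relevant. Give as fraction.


Computing P@k for each relevant position:
Position 1: not relevant
Position 2: not relevant
Position 3: not relevant
Position 4: relevant, P@4 = 1/4 = 1/4
Position 5: not relevant
Position 6: relevant, P@6 = 2/6 = 1/3
Position 7: not relevant
Position 8: not relevant
Position 9: relevant, P@9 = 3/9 = 1/3
Position 10: relevant, P@10 = 4/10 = 2/5
Position 11: not relevant
Position 12: relevant, P@12 = 5/12 = 5/12
Position 13: not relevant
Sum of P@k = 1/4 + 1/3 + 1/3 + 2/5 + 5/12 = 26/15
AP = 26/15 / 5 = 26/75

26/75


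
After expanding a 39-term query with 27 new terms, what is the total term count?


Original terms: 39
Expansion terms: 27
Total = 39 + 27 = 66

66


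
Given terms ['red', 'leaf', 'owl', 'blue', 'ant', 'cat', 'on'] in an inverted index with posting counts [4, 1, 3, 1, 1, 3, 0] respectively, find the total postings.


Summing posting list sizes:
'red': 4 postings
'leaf': 1 postings
'owl': 3 postings
'blue': 1 postings
'ant': 1 postings
'cat': 3 postings
'on': 0 postings
Total = 4 + 1 + 3 + 1 + 1 + 3 + 0 = 13

13


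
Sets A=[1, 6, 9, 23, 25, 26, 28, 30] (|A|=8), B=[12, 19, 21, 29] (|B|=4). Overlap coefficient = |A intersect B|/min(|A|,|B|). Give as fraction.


A intersect B = []
|A intersect B| = 0
min(|A|, |B|) = min(8, 4) = 4
Overlap = 0 / 4 = 0

0


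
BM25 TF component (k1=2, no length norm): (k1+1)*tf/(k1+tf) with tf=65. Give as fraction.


BM25 TF component = (k1+1)*tf / (k1+tf)
k1 = 2, tf = 65
Numerator = (2+1)*65 = 195
Denominator = 2 + 65 = 67
= 195/67 = 195/67

195/67


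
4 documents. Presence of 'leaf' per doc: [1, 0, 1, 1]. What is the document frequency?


Checking each document for 'leaf':
Doc 1: present
Doc 2: absent
Doc 3: present
Doc 4: present
df = sum of presences = 1 + 0 + 1 + 1 = 3

3


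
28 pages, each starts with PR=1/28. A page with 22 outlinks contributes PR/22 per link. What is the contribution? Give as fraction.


Initial PR = 1/28 = 1/28
Outlinks = 22
Contribution per link = PR / outlinks
= 1/28 / 22
= 1/616

1/616


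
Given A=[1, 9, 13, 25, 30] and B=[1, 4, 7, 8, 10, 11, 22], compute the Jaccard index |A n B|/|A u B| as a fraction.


A intersect B = [1]
|A intersect B| = 1
A union B = [1, 4, 7, 8, 9, 10, 11, 13, 22, 25, 30]
|A union B| = 11
Jaccard = 1/11 = 1/11

1/11


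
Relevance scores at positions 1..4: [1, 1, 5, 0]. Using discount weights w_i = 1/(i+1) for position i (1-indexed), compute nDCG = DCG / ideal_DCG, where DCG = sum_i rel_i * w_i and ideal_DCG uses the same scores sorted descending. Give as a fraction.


Position discount weights w_i = 1/(i+1) for i=1..4:
Weights = [1/2, 1/3, 1/4, 1/5]
Actual relevance: [1, 1, 5, 0]
DCG = 1/2 + 1/3 + 5/4 + 0/5 = 25/12
Ideal relevance (sorted desc): [5, 1, 1, 0]
Ideal DCG = 5/2 + 1/3 + 1/4 + 0/5 = 37/12
nDCG = DCG / ideal_DCG = 25/12 / 37/12 = 25/37

25/37


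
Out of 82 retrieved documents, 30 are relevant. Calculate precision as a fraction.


Precision = relevant_retrieved / total_retrieved
= 30 / 82
= 30 / (30 + 52)
= 15/41

15/41


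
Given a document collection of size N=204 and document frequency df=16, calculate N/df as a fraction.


IDF ratio = N / df
= 204 / 16
= 51/4

51/4


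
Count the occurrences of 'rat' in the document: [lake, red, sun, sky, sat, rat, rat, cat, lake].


Document has 9 words
Scanning for 'rat':
Found at positions: [5, 6]
Count = 2

2


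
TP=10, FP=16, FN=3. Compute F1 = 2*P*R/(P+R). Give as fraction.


F1 = 2 * P * R / (P + R)
P = TP/(TP+FP) = 10/26 = 5/13
R = TP/(TP+FN) = 10/13 = 10/13
2 * P * R = 2 * 5/13 * 10/13 = 100/169
P + R = 5/13 + 10/13 = 15/13
F1 = 100/169 / 15/13 = 20/39

20/39


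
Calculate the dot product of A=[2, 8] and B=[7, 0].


Dot product = sum of element-wise products
A[0]*B[0] = 2*7 = 14
A[1]*B[1] = 8*0 = 0
Sum = 14 + 0 = 14

14


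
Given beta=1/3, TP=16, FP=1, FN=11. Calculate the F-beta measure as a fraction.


P = TP/(TP+FP) = 16/17 = 16/17
R = TP/(TP+FN) = 16/27 = 16/27
beta^2 = 1/3^2 = 1/9
(1 + beta^2) = 10/9
Numerator = (1+beta^2)*P*R = 2560/4131
Denominator = beta^2*P + R = 16/153 + 16/27 = 320/459
F_beta = 8/9

8/9


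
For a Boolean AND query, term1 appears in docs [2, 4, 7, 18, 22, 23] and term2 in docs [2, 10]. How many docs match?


Boolean AND: find intersection of posting lists
term1 docs: [2, 4, 7, 18, 22, 23]
term2 docs: [2, 10]
Intersection: [2]
|intersection| = 1

1


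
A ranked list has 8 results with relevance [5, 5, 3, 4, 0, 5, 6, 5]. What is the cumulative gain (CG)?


Cumulative Gain = sum of relevance scores
Position 1: rel=5, running sum=5
Position 2: rel=5, running sum=10
Position 3: rel=3, running sum=13
Position 4: rel=4, running sum=17
Position 5: rel=0, running sum=17
Position 6: rel=5, running sum=22
Position 7: rel=6, running sum=28
Position 8: rel=5, running sum=33
CG = 33

33


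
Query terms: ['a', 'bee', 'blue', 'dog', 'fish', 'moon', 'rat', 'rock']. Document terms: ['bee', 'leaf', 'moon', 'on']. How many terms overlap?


Query terms: ['a', 'bee', 'blue', 'dog', 'fish', 'moon', 'rat', 'rock']
Document terms: ['bee', 'leaf', 'moon', 'on']
Common terms: ['bee', 'moon']
Overlap count = 2

2


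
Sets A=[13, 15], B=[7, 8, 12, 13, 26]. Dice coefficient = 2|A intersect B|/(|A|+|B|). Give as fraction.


A intersect B = [13]
|A intersect B| = 1
|A| = 2, |B| = 5
Dice = 2*1 / (2+5)
= 2 / 7 = 2/7

2/7


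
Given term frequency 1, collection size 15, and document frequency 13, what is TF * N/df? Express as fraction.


TF * (N/df)
= 1 * (15/13)
= 1 * 15/13
= 15/13

15/13


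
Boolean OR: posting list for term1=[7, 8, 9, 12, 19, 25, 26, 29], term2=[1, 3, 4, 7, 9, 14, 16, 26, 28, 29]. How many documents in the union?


Boolean OR: find union of posting lists
term1 docs: [7, 8, 9, 12, 19, 25, 26, 29]
term2 docs: [1, 3, 4, 7, 9, 14, 16, 26, 28, 29]
Union: [1, 3, 4, 7, 8, 9, 12, 14, 16, 19, 25, 26, 28, 29]
|union| = 14

14


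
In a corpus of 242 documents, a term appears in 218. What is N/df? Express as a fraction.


IDF ratio = N / df
= 242 / 218
= 121/109

121/109


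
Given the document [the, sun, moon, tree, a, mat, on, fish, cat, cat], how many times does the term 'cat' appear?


Document has 10 words
Scanning for 'cat':
Found at positions: [8, 9]
Count = 2

2


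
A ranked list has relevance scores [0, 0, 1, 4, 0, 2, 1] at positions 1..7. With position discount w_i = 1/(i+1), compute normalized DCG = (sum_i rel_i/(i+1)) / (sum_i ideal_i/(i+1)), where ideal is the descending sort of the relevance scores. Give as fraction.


Position discount weights w_i = 1/(i+1) for i=1..7:
Weights = [1/2, 1/3, 1/4, 1/5, 1/6, 1/7, 1/8]
Actual relevance: [0, 0, 1, 4, 0, 2, 1]
DCG = 0/2 + 0/3 + 1/4 + 4/5 + 0/6 + 2/7 + 1/8 = 409/280
Ideal relevance (sorted desc): [4, 2, 1, 1, 0, 0, 0]
Ideal DCG = 4/2 + 2/3 + 1/4 + 1/5 + 0/6 + 0/7 + 0/8 = 187/60
nDCG = DCG / ideal_DCG = 409/280 / 187/60 = 1227/2618

1227/2618


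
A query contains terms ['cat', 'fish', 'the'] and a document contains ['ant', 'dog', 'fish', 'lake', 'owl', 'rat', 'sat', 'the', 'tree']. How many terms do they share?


Query terms: ['cat', 'fish', 'the']
Document terms: ['ant', 'dog', 'fish', 'lake', 'owl', 'rat', 'sat', 'the', 'tree']
Common terms: ['fish', 'the']
Overlap count = 2

2


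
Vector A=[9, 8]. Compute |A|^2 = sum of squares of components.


|A|^2 = sum of squared components
A[0]^2 = 9^2 = 81
A[1]^2 = 8^2 = 64
Sum = 81 + 64 = 145

145


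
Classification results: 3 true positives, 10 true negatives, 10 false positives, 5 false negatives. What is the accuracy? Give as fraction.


Accuracy = (TP + TN) / (TP + TN + FP + FN)
TP + TN = 3 + 10 = 13
Total = 3 + 10 + 10 + 5 = 28
Accuracy = 13 / 28 = 13/28

13/28


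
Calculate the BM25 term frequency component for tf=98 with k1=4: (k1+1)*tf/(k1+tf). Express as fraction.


BM25 TF component = (k1+1)*tf / (k1+tf)
k1 = 4, tf = 98
Numerator = (4+1)*98 = 490
Denominator = 4 + 98 = 102
= 490/102 = 245/51

245/51


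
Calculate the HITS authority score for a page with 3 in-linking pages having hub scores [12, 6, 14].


Authority = sum of hub scores of in-linkers
In-link 1: hub score = 12
In-link 2: hub score = 6
In-link 3: hub score = 14
Authority = 12 + 6 + 14 = 32

32


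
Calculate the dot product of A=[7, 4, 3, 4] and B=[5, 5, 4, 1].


Dot product = sum of element-wise products
A[0]*B[0] = 7*5 = 35
A[1]*B[1] = 4*5 = 20
A[2]*B[2] = 3*4 = 12
A[3]*B[3] = 4*1 = 4
Sum = 35 + 20 + 12 + 4 = 71

71


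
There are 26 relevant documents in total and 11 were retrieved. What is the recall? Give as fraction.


Recall = retrieved_relevant / total_relevant
= 11 / 26
= 11 / (11 + 15)
= 11/26

11/26


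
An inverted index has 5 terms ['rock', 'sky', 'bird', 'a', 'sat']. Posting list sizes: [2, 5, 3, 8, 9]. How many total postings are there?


Summing posting list sizes:
'rock': 2 postings
'sky': 5 postings
'bird': 3 postings
'a': 8 postings
'sat': 9 postings
Total = 2 + 5 + 3 + 8 + 9 = 27

27
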